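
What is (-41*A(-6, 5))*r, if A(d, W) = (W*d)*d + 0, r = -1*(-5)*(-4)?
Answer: 147600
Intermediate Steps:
r = -20 (r = 5*(-4) = -20)
A(d, W) = W*d² (A(d, W) = W*d² + 0 = W*d²)
(-41*A(-6, 5))*r = -205*(-6)²*(-20) = -205*36*(-20) = -41*180*(-20) = -7380*(-20) = 147600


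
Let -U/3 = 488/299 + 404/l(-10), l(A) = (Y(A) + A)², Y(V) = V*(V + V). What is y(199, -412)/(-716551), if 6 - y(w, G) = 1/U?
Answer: -82517657/9532419113547 ≈ -8.6565e-6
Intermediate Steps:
Y(V) = 2*V² (Y(V) = V*(2*V) = 2*V²)
l(A) = (A + 2*A²)² (l(A) = (2*A² + A)² = (A + 2*A²)²)
U = -13303197/2698475 (U = -3*(488/299 + 404/(((-10)²*(1 + 2*(-10))²))) = -3*(488*(1/299) + 404/((100*(1 - 20)²))) = -3*(488/299 + 404/((100*(-19)²))) = -3*(488/299 + 404/((100*361))) = -3*(488/299 + 404/36100) = -3*(488/299 + 404*(1/36100)) = -3*(488/299 + 101/9025) = -3*4434399/2698475 = -13303197/2698475 ≈ -4.9299)
y(w, G) = 82517657/13303197 (y(w, G) = 6 - 1/(-13303197/2698475) = 6 - 1*(-2698475/13303197) = 6 + 2698475/13303197 = 82517657/13303197)
y(199, -412)/(-716551) = (82517657/13303197)/(-716551) = (82517657/13303197)*(-1/716551) = -82517657/9532419113547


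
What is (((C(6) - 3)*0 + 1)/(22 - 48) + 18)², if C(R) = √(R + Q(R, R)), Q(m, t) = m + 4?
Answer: 218089/676 ≈ 322.62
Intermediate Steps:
Q(m, t) = 4 + m
C(R) = √(4 + 2*R) (C(R) = √(R + (4 + R)) = √(4 + 2*R))
(((C(6) - 3)*0 + 1)/(22 - 48) + 18)² = (((√(4 + 2*6) - 3)*0 + 1)/(22 - 48) + 18)² = (((√(4 + 12) - 3)*0 + 1)/(-26) + 18)² = (((√16 - 3)*0 + 1)*(-1/26) + 18)² = (((4 - 3)*0 + 1)*(-1/26) + 18)² = ((1*0 + 1)*(-1/26) + 18)² = ((0 + 1)*(-1/26) + 18)² = (1*(-1/26) + 18)² = (-1/26 + 18)² = (467/26)² = 218089/676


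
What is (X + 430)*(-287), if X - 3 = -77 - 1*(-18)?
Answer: -107338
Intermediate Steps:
X = -56 (X = 3 + (-77 - 1*(-18)) = 3 + (-77 + 18) = 3 - 59 = -56)
(X + 430)*(-287) = (-56 + 430)*(-287) = 374*(-287) = -107338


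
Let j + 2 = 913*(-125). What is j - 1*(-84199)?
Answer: -29928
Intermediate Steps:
j = -114127 (j = -2 + 913*(-125) = -2 - 114125 = -114127)
j - 1*(-84199) = -114127 - 1*(-84199) = -114127 + 84199 = -29928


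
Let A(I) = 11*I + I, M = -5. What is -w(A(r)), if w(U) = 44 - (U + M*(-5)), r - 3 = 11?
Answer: 149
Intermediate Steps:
r = 14 (r = 3 + 11 = 14)
A(I) = 12*I
w(U) = 19 - U (w(U) = 44 - (U - 5*(-5)) = 44 - (U + 25) = 44 - (25 + U) = 44 + (-25 - U) = 19 - U)
-w(A(r)) = -(19 - 12*14) = -(19 - 1*168) = -(19 - 168) = -1*(-149) = 149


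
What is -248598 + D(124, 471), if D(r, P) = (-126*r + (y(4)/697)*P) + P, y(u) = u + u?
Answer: -183830679/697 ≈ -2.6375e+5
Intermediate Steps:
y(u) = 2*u
D(r, P) = -126*r + 705*P/697 (D(r, P) = (-126*r + ((2*4)/697)*P) + P = (-126*r + (8*(1/697))*P) + P = (-126*r + 8*P/697) + P = -126*r + 705*P/697)
-248598 + D(124, 471) = -248598 + (-126*124 + (705/697)*471) = -248598 + (-15624 + 332055/697) = -248598 - 10557873/697 = -183830679/697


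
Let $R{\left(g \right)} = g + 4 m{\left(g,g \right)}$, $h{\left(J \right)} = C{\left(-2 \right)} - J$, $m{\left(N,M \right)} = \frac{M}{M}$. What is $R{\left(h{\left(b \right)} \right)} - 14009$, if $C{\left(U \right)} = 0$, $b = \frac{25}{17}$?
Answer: $- \frac{238110}{17} \approx -14006.0$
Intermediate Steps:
$m{\left(N,M \right)} = 1$
$b = \frac{25}{17}$ ($b = 25 \cdot \frac{1}{17} = \frac{25}{17} \approx 1.4706$)
$h{\left(J \right)} = - J$ ($h{\left(J \right)} = 0 - J = - J$)
$R{\left(g \right)} = 4 + g$ ($R{\left(g \right)} = g + 4 \cdot 1 = g + 4 = 4 + g$)
$R{\left(h{\left(b \right)} \right)} - 14009 = \left(4 - \frac{25}{17}\right) - 14009 = \frac{43}{17} - 14009 = - \frac{238110}{17}$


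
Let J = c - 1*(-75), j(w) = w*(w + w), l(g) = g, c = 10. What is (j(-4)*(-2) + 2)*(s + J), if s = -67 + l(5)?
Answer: -1426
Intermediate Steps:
j(w) = 2*w² (j(w) = w*(2*w) = 2*w²)
s = -62 (s = -67 + 5 = -62)
J = 85 (J = 10 - 1*(-75) = 10 + 75 = 85)
(j(-4)*(-2) + 2)*(s + J) = ((2*(-4)²)*(-2) + 2)*(-62 + 85) = ((2*16)*(-2) + 2)*23 = (32*(-2) + 2)*23 = (-64 + 2)*23 = -62*23 = -1426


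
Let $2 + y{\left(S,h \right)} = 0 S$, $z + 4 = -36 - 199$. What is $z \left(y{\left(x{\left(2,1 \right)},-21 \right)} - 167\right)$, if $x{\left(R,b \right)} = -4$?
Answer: $40391$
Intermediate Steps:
$z = -239$ ($z = -4 - 235 = -239$)
$y{\left(S,h \right)} = -2$ ($y{\left(S,h \right)} = -2 + 0 S = -2 + 0 = -2$)
$z \left(y{\left(x{\left(2,1 \right)},-21 \right)} - 167\right) = - 239 \left(-2 - 167\right) = \left(-239\right) \left(-169\right) = 40391$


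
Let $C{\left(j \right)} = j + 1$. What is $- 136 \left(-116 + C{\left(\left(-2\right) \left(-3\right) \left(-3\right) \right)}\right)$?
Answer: $18088$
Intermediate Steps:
$C{\left(j \right)} = 1 + j$
$- 136 \left(-116 + C{\left(\left(-2\right) \left(-3\right) \left(-3\right) \right)}\right) = - 136 \left(-116 + \left(1 + \left(-2\right) \left(-3\right) \left(-3\right)\right)\right) = - 136 \left(-116 + \left(1 + 6 \left(-3\right)\right)\right) = - 136 \left(-116 + \left(1 - 18\right)\right) = - 136 \left(-116 - 17\right) = \left(-136\right) \left(-133\right) = 18088$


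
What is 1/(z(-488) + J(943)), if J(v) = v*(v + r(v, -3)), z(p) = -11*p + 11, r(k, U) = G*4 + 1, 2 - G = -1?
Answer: 1/906887 ≈ 1.1027e-6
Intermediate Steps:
G = 3 (G = 2 - 1*(-1) = 2 + 1 = 3)
r(k, U) = 13 (r(k, U) = 3*4 + 1 = 12 + 1 = 13)
z(p) = 11 - 11*p
J(v) = v*(13 + v) (J(v) = v*(v + 13) = v*(13 + v))
1/(z(-488) + J(943)) = 1/((11 - 11*(-488)) + 943*(13 + 943)) = 1/((11 + 5368) + 943*956) = 1/(5379 + 901508) = 1/906887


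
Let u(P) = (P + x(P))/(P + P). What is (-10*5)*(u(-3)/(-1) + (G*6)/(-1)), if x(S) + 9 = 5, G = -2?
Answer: -1625/3 ≈ -541.67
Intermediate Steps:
x(S) = -4 (x(S) = -9 + 5 = -4)
u(P) = (-4 + P)/(2*P) (u(P) = (P - 4)/(P + P) = (-4 + P)/((2*P)) = (-4 + P)*(1/(2*P)) = (-4 + P)/(2*P))
(-10*5)*(u(-3)/(-1) + (G*6)/(-1)) = (-10*5)*(((1/2)*(-4 - 3)/(-3))/(-1) - 2*6/(-1)) = -50*(((1/2)*(-1/3)*(-7))*(-1) - 12*(-1)) = -50*((7/6)*(-1) + 12) = -50*(-7/6 + 12) = -50*65/6 = -1625/3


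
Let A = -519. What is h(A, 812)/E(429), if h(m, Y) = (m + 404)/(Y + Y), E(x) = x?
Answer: -115/696696 ≈ -0.00016506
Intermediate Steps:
h(m, Y) = (404 + m)/(2*Y) (h(m, Y) = (404 + m)/((2*Y)) = (404 + m)*(1/(2*Y)) = (404 + m)/(2*Y))
h(A, 812)/E(429) = ((1/2)*(404 - 519)/812)/429 = ((1/2)*(1/812)*(-115))*(1/429) = -115/1624*1/429 = -115/696696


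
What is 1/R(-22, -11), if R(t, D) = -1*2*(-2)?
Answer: 1/4 ≈ 0.25000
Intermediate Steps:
R(t, D) = 4 (R(t, D) = -2*(-2) = 4)
1/R(-22, -11) = 1/4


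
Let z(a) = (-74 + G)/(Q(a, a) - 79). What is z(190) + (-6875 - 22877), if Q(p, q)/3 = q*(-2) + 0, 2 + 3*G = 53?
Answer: -36267631/1219 ≈ -29752.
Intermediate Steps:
G = 17 (G = -⅔ + (⅓)*53 = -⅔ + 53/3 = 17)
Q(p, q) = -6*q (Q(p, q) = 3*(q*(-2) + 0) = 3*(-2*q + 0) = 3*(-2*q) = -6*q)
z(a) = -57/(-79 - 6*a) (z(a) = (-74 + 17)/(-6*a - 79) = -57/(-79 - 6*a))
z(190) + (-6875 - 22877) = 57/(79 + 6*190) + (-6875 - 22877) = 57/(79 + 1140) - 29752 = 57/1219 - 29752 = -36267631/1219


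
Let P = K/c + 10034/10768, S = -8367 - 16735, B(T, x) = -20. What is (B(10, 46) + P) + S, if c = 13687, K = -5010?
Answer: -1851218784737/73690808 ≈ -25121.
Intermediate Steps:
S = -25102
P = 41693839/73690808 (P = -5010/13687 + 10034/10768 = -5010*1/13687 + 10034*(1/10768) = -5010/13687 + 5017/5384 = 41693839/73690808 ≈ 0.56579)
(B(10, 46) + P) + S = (-20 + 41693839/73690808) - 25102 = -1432122321/73690808 - 25102 = -1851218784737/73690808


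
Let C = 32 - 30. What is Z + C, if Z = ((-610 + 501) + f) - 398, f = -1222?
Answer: -1727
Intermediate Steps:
C = 2
Z = -1729 (Z = ((-610 + 501) - 1222) - 398 = (-109 - 1222) - 398 = -1331 - 398 = -1729)
Z + C = -1729 + 2 = -1727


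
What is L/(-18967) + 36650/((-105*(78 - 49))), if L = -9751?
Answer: -133089751/11550903 ≈ -11.522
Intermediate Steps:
L/(-18967) + 36650/((-105*(78 - 49))) = -9751/(-18967) + 36650/((-105*(78 - 49))) = -9751*(-1/18967) + 36650/((-105*29)) = 9751/18967 + 36650/(-3045) = 9751/18967 + 36650*(-1/3045) = 9751/18967 - 7330/609 = -133089751/11550903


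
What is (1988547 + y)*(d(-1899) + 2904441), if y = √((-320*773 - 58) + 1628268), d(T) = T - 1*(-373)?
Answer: 5772582914505 + 14514575*√55234 ≈ 5.7760e+12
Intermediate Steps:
d(T) = 373 + T (d(T) = T + 373 = 373 + T)
y = 5*√55234 (y = √((-247360 - 58) + 1628268) = √(-247418 + 1628268) = √1380850 = 5*√55234 ≈ 1175.1)
(1988547 + y)*(d(-1899) + 2904441) = (1988547 + 5*√55234)*((373 - 1899) + 2904441) = (1988547 + 5*√55234)*(-1526 + 2904441) = (1988547 + 5*√55234)*2902915 = 5772582914505 + 14514575*√55234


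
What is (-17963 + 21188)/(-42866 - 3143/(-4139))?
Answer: -13348275/177419231 ≈ -0.075236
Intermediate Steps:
(-17963 + 21188)/(-42866 - 3143/(-4139)) = 3225/(-42866 - 3143*(-1/4139)) = 3225/(-42866 + 3143/4139) = 3225/(-177419231/4139) = 3225*(-4139/177419231) = -13348275/177419231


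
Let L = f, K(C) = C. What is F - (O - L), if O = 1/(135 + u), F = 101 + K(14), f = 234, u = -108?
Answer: 9422/27 ≈ 348.96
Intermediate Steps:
L = 234
F = 115 (F = 101 + 14 = 115)
O = 1/27 (O = 1/(135 - 108) = 1/27 ≈ 0.037037)
F - (O - L) = 115 - (1/27 - 1*234) = 115 - (1/27 - 234) = 115 - 1*(-6317/27) = 115 + 6317/27 = 9422/27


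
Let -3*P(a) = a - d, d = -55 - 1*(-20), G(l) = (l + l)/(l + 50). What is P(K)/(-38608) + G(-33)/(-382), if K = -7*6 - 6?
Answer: 3779981/376080528 ≈ 0.010051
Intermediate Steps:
K = -48 (K = -42 - 6 = -48)
G(l) = 2*l/(50 + l) (G(l) = (2*l)/(50 + l) = 2*l/(50 + l))
d = -35 (d = -55 + 20 = -35)
P(a) = -35/3 - a/3 (P(a) = -(a - 1*(-35))/3 = -(a + 35)/3 = -(35 + a)/3 = -35/3 - a/3)
P(K)/(-38608) + G(-33)/(-382) = (-35/3 - ⅓*(-48))/(-38608) + (2*(-33)/(50 - 33))/(-382) = (-35/3 + 16)*(-1/38608) + (2*(-33)/17)*(-1/382) = (13/3)*(-1/38608) + (2*(-33)*(1/17))*(-1/382) = -13/115824 - 66/17*(-1/382) = -13/115824 + 33/3247 = 3779981/376080528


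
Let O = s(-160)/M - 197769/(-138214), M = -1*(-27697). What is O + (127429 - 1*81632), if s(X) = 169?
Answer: 175321599263085/3828113158 ≈ 45798.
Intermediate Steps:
M = 27697
O = 5500966159/3828113158 (O = 169/27697 - 197769/(-138214) = 169*(1/27697) - 197769*(-1/138214) = 169/27697 + 197769/138214 = 5500966159/3828113158 ≈ 1.4370)
O + (127429 - 1*81632) = 5500966159/3828113158 + (127429 - 1*81632) = 5500966159/3828113158 + (127429 - 81632) = 5500966159/3828113158 + 45797 = 175321599263085/3828113158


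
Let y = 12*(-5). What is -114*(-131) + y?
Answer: 14874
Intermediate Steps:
y = -60
-114*(-131) + y = -114*(-131) - 60 = 14934 - 60 = 14874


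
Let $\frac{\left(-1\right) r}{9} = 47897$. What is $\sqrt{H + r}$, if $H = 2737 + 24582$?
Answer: $i \sqrt{403754} \approx 635.42 i$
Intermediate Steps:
$r = -431073$ ($r = \left(-9\right) 47897 = -431073$)
$H = 27319$
$\sqrt{H + r} = \sqrt{27319 - 431073} = \sqrt{-403754} = i \sqrt{403754}$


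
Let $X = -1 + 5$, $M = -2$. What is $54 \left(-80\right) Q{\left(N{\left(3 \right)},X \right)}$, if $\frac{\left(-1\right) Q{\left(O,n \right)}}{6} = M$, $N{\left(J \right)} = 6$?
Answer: $-51840$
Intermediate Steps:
$X = 4$
$Q{\left(O,n \right)} = 12$ ($Q{\left(O,n \right)} = \left(-6\right) \left(-2\right) = 12$)
$54 \left(-80\right) Q{\left(N{\left(3 \right)},X \right)} = 54 \left(-80\right) 12 = \left(-4320\right) 12 = -51840$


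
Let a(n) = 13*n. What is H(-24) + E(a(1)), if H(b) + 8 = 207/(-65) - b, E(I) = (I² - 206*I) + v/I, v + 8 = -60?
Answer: -162592/65 ≈ -2501.4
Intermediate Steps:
v = -68 (v = -8 - 60 = -68)
E(I) = I² - 206*I - 68/I (E(I) = (I² - 206*I) - 68/I = I² - 206*I - 68/I)
H(b) = -727/65 - b (H(b) = -8 + (207/(-65) - b) = -8 + (207*(-1/65) - b) = -8 + (-207/65 - b) = -727/65 - b)
H(-24) + E(a(1)) = (-727/65 - 1*(-24)) + (-68 + (13*1)²*(-206 + 13*1))/((13*1)) = (-727/65 + 24) + (-68 + 13²*(-206 + 13))/13 = 833/65 + (-68 + 169*(-193))/13 = 833/65 + (-68 - 32617)/13 = 833/65 + (1/13)*(-32685) = 833/65 - 32685/13 = -162592/65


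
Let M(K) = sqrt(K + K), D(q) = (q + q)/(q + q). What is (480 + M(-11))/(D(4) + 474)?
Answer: 96/95 + I*sqrt(22)/475 ≈ 1.0105 + 0.0098746*I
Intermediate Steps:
D(q) = 1 (D(q) = (2*q)/((2*q)) = (2*q)*(1/(2*q)) = 1)
M(K) = sqrt(2)*sqrt(K) (M(K) = sqrt(2*K) = sqrt(2)*sqrt(K))
(480 + M(-11))/(D(4) + 474) = (480 + sqrt(2)*sqrt(-11))/(1 + 474) = (480 + sqrt(2)*(I*sqrt(11)))/475 = (480 + I*sqrt(22))*(1/475) = 96/95 + I*sqrt(22)/475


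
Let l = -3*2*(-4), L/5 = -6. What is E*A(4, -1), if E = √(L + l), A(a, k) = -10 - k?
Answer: -9*I*√6 ≈ -22.045*I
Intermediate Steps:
L = -30 (L = 5*(-6) = -30)
l = 24 (l = -6*(-4) = 24)
E = I*√6 (E = √(-30 + 24) = √(-6) = I*√6 ≈ 2.4495*I)
E*A(4, -1) = (I*√6)*(-10 - 1*(-1)) = (I*√6)*(-10 + 1) = (I*√6)*(-9) = -9*I*√6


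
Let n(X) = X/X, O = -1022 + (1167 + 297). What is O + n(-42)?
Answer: 443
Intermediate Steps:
O = 442 (O = -1022 + 1464 = 442)
n(X) = 1
O + n(-42) = 442 + 1 = 443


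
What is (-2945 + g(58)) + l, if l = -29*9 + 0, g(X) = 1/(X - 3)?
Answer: -176329/55 ≈ -3206.0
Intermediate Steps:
g(X) = 1/(-3 + X)
l = -261 (l = -261 + 0 = -261)
(-2945 + g(58)) + l = (-2945 + 1/(-3 + 58)) - 261 = (-2945 + 1/55) - 261 = -161974/55 - 261 = -176329/55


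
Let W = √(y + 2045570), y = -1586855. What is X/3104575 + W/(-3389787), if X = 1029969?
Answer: 1029969/3104575 - √458715/3389787 ≈ 0.33156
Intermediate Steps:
W = √458715 (W = √(-1586855 + 2045570) = √458715 ≈ 677.29)
X/3104575 + W/(-3389787) = 1029969/3104575 + √458715/(-3389787) = 1029969*(1/3104575) + √458715*(-1/3389787) = 1029969/3104575 - √458715/3389787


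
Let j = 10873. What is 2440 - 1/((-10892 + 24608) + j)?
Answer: 59997159/24589 ≈ 2440.0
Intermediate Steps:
2440 - 1/((-10892 + 24608) + j) = 2440 - 1/((-10892 + 24608) + 10873) = 2440 - 1/(13716 + 10873) = 2440 - 1/24589 = 59997159/24589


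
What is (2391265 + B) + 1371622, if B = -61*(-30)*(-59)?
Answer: 3654917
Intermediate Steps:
B = -107970 (B = 1830*(-59) = -107970)
(2391265 + B) + 1371622 = (2391265 - 107970) + 1371622 = 2283295 + 1371622 = 3654917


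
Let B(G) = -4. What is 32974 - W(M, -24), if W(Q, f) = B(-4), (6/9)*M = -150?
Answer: 32978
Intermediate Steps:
M = -225 (M = (3/2)*(-150) = -225)
W(Q, f) = -4
32974 - W(M, -24) = 32974 - 1*(-4) = 32974 + 4 = 32978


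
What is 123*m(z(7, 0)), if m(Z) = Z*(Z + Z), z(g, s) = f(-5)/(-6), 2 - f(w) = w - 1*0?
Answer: 2009/6 ≈ 334.83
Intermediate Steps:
f(w) = 2 - w (f(w) = 2 - (w - 1*0) = 2 - (w + 0) = 2 - w)
z(g, s) = -7/6 (z(g, s) = (2 - 1*(-5))/(-6) = (2 + 5)*(-⅙) = 7*(-⅙) = -7/6)
m(Z) = 2*Z² (m(Z) = Z*(2*Z) = 2*Z²)
123*m(z(7, 0)) = 123*(2*(-7/6)²) = 123*(2*(49/36)) = 123*(49/18) = 2009/6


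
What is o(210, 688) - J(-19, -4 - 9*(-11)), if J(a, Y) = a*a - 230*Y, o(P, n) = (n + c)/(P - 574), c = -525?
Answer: 7821833/364 ≈ 21489.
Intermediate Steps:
o(P, n) = (-525 + n)/(-574 + P) (o(P, n) = (n - 525)/(P - 574) = (-525 + n)/(-574 + P))
J(a, Y) = a² - 230*Y
o(210, 688) - J(-19, -4 - 9*(-11)) = (-525 + 688)/(-574 + 210) - ((-19)² - 230*(-4 - 9*(-11))) = 163/(-364) - (361 - 230*(-4 + 99)) = -1/364*163 - (361 - 230*95) = -163/364 - (361 - 21850) = -163/364 - 1*(-21489) = -163/364 + 21489 = 7821833/364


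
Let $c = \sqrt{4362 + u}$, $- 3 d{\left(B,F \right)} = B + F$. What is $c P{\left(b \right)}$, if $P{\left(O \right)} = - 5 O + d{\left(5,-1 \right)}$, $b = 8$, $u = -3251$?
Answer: $- \frac{124 \sqrt{1111}}{3} \approx -1377.7$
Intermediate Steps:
$d{\left(B,F \right)} = - \frac{B}{3} - \frac{F}{3}$ ($d{\left(B,F \right)} = - \frac{B + F}{3} = - \frac{B}{3} - \frac{F}{3}$)
$c = \sqrt{1111}$ ($c = \sqrt{4362 - 3251} = \sqrt{1111} \approx 33.332$)
$P{\left(O \right)} = - \frac{4}{3} - 5 O$ ($P{\left(O \right)} = - 5 O - \frac{4}{3} = - \frac{4}{3} - 5 O$)
$c P{\left(b \right)} = \sqrt{1111} \left(- \frac{4}{3} - 40\right) = \sqrt{1111} \left(- \frac{124}{3}\right) = - \frac{124 \sqrt{1111}}{3}$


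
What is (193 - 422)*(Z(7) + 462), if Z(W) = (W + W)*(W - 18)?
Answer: -70532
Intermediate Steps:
Z(W) = 2*W*(-18 + W) (Z(W) = (2*W)*(-18 + W) = 2*W*(-18 + W))
(193 - 422)*(Z(7) + 462) = (193 - 422)*(2*7*(-18 + 7) + 462) = -229*(2*7*(-11) + 462) = -229*(-154 + 462) = -229*308 = -70532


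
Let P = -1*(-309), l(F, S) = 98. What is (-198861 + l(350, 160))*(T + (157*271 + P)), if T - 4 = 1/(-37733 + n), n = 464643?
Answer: -3636838682662563/426910 ≈ -8.5190e+9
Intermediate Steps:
P = 309
T = 1707641/426910 (T = 4 + 1/(-37733 + 464643) = 4 + 1/426910 = 1707641/426910 ≈ 4.0000)
(-198861 + l(350, 160))*(T + (157*271 + P)) = (-198861 + 98)*(1707641/426910 + (157*271 + 309)) = -198763*(1707641/426910 + (42547 + 309)) = -198763*(1707641/426910 + 42856) = -198763*18297362601/426910 = -3636838682662563/426910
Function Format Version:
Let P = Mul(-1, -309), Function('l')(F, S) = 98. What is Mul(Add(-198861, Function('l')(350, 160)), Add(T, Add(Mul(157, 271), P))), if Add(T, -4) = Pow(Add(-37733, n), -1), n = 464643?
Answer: Rational(-3636838682662563, 426910) ≈ -8.5190e+9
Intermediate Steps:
P = 309
T = Rational(1707641, 426910) (T = Add(4, Pow(Add(-37733, 464643), -1)) = Add(4, Pow(426910, -1)) = Add(4, Rational(1, 426910)) = Rational(1707641, 426910) ≈ 4.0000)
Mul(Add(-198861, Function('l')(350, 160)), Add(T, Add(Mul(157, 271), P))) = Mul(Add(-198861, 98), Add(Rational(1707641, 426910), Add(Mul(157, 271), 309))) = Mul(-198763, Add(Rational(1707641, 426910), Add(42547, 309))) = Mul(-198763, Add(Rational(1707641, 426910), 42856)) = Mul(-198763, Rational(18297362601, 426910)) = Rational(-3636838682662563, 426910)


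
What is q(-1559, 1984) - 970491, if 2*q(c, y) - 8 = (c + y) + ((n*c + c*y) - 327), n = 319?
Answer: -5531253/2 ≈ -2.7656e+6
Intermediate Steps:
q(c, y) = -319/2 + y/2 + 160*c + c*y/2 (q(c, y) = 4 + ((c + y) + ((319*c + c*y) - 327))/2 = 4 + ((c + y) + (-327 + 319*c + c*y))/2 = 4 + (-327 + y + 320*c + c*y)/2 = 4 + (-327/2 + y/2 + 160*c + c*y/2) = -319/2 + y/2 + 160*c + c*y/2)
q(-1559, 1984) - 970491 = (-319/2 + (½)*1984 + 160*(-1559) + (½)*(-1559)*1984) - 970491 = (-319/2 + 992 - 249440 - 1546528) - 970491 = -3590271/2 - 970491 = -5531253/2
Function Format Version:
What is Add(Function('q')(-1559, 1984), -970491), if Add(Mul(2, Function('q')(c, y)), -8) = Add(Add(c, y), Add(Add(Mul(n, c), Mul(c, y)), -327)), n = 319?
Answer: Rational(-5531253, 2) ≈ -2.7656e+6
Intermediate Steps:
Function('q')(c, y) = Add(Rational(-319, 2), Mul(Rational(1, 2), y), Mul(160, c), Mul(Rational(1, 2), c, y)) (Function('q')(c, y) = Add(4, Mul(Rational(1, 2), Add(Add(c, y), Add(Add(Mul(319, c), Mul(c, y)), -327)))) = Add(4, Mul(Rational(1, 2), Add(Add(c, y), Add(-327, Mul(319, c), Mul(c, y))))) = Add(4, Mul(Rational(1, 2), Add(-327, y, Mul(320, c), Mul(c, y)))) = Add(4, Add(Rational(-327, 2), Mul(Rational(1, 2), y), Mul(160, c), Mul(Rational(1, 2), c, y))) = Add(Rational(-319, 2), Mul(Rational(1, 2), y), Mul(160, c), Mul(Rational(1, 2), c, y)))
Add(Function('q')(-1559, 1984), -970491) = Add(Add(Rational(-319, 2), Mul(Rational(1, 2), 1984), Mul(160, -1559), Mul(Rational(1, 2), -1559, 1984)), -970491) = Add(Add(Rational(-319, 2), 992, -249440, -1546528), -970491) = Add(Rational(-3590271, 2), -970491) = Rational(-5531253, 2)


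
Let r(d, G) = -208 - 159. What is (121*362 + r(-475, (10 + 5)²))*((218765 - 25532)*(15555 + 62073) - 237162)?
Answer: 651527352526470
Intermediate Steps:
r(d, G) = -367
(121*362 + r(-475, (10 + 5)²))*((218765 - 25532)*(15555 + 62073) - 237162) = (121*362 - 367)*((218765 - 25532)*(15555 + 62073) - 237162) = (43802 - 367)*(193233*77628 - 237162) = 43435*(15000291324 - 237162) = 43435*15000054162 = 651527352526470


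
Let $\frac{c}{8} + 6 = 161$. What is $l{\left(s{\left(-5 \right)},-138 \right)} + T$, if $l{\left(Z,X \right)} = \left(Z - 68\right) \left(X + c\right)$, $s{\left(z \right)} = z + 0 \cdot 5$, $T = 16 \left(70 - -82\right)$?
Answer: $-78014$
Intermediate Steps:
$c = 1240$ ($c = -48 + 8 \cdot 161 = -48 + 1288 = 1240$)
$T = 2432$ ($T = 16 \left(70 + 82\right) = 16 \cdot 152 = 2432$)
$s{\left(z \right)} = z$ ($s{\left(z \right)} = z + 0 = z$)
$l{\left(Z,X \right)} = \left(-68 + Z\right) \left(1240 + X\right)$ ($l{\left(Z,X \right)} = \left(Z - 68\right) \left(X + 1240\right) = \left(-68 + Z\right) \left(1240 + X\right)$)
$l{\left(s{\left(-5 \right)},-138 \right)} + T = \left(-84320 - -9384 + 1240 \left(-5\right) - -690\right) + 2432 = \left(-84320 + 9384 - 6200 + 690\right) + 2432 = -80446 + 2432 = -78014$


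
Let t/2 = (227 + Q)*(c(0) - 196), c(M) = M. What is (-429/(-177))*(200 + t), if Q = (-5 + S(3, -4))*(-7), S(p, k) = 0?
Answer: -14658072/59 ≈ -2.4844e+5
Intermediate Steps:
Q = 35 (Q = (-5 + 0)*(-7) = -5*(-7) = 35)
t = -102704 (t = 2*((227 + 35)*(0 - 196)) = 2*(262*(-196)) = 2*(-51352) = -102704)
(-429/(-177))*(200 + t) = (-429/(-177))*(200 - 102704) = -429*(-1/177)*(-102504) = (143/59)*(-102504) = -14658072/59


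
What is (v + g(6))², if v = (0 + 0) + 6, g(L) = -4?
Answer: 4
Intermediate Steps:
v = 6 (v = 0 + 6 = 6)
(v + g(6))² = (6 - 4)² = 2² = 4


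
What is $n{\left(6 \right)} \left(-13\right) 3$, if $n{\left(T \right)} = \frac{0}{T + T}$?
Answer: $0$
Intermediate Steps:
$n{\left(T \right)} = 0$ ($n{\left(T \right)} = \frac{0}{2 T} = 0 \frac{1}{2 T} = 0$)
$n{\left(6 \right)} \left(-13\right) 3 = 0 \left(-13\right) 3 = 0 \cdot 3 = 0$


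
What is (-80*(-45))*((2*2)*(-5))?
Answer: -72000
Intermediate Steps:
(-80*(-45))*((2*2)*(-5)) = 3600*(4*(-5)) = 3600*(-20) = -72000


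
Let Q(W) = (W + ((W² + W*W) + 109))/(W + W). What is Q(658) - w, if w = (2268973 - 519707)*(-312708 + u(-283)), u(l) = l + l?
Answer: 721167417726039/1316 ≈ 5.4800e+11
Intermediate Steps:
u(l) = 2*l
Q(W) = (109 + W + 2*W²)/(2*W) (Q(W) = (W + ((W² + W²) + 109))/((2*W)) = (W + (2*W² + 109))*(1/(2*W)) = (W + (109 + 2*W²))*(1/(2*W)) = (109 + W + 2*W²)*(1/(2*W)) = (109 + W + 2*W²)/(2*W))
w = -547999556884 (w = (2268973 - 519707)*(-312708 + 2*(-283)) = 1749266*(-312708 - 566) = 1749266*(-313274) = -547999556884)
Q(658) - w = (½ + 658 + (109/2)/658) - 1*(-547999556884) = (½ + 658 + (109/2)*(1/658)) + 547999556884 = (½ + 658 + 109/1316) + 547999556884 = 866695/1316 + 547999556884 = 721167417726039/1316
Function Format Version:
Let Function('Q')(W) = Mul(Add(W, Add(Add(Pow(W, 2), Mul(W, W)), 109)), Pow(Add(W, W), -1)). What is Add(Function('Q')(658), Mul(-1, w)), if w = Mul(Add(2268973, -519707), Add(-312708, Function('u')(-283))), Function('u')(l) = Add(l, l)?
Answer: Rational(721167417726039, 1316) ≈ 5.4800e+11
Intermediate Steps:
Function('u')(l) = Mul(2, l)
Function('Q')(W) = Mul(Rational(1, 2), Pow(W, -1), Add(109, W, Mul(2, Pow(W, 2)))) (Function('Q')(W) = Mul(Add(W, Add(Add(Pow(W, 2), Pow(W, 2)), 109)), Pow(Mul(2, W), -1)) = Mul(Add(W, Add(Mul(2, Pow(W, 2)), 109)), Mul(Rational(1, 2), Pow(W, -1))) = Mul(Add(W, Add(109, Mul(2, Pow(W, 2)))), Mul(Rational(1, 2), Pow(W, -1))) = Mul(Add(109, W, Mul(2, Pow(W, 2))), Mul(Rational(1, 2), Pow(W, -1))) = Mul(Rational(1, 2), Pow(W, -1), Add(109, W, Mul(2, Pow(W, 2)))))
w = -547999556884 (w = Mul(Add(2268973, -519707), Add(-312708, Mul(2, -283))) = Mul(1749266, Add(-312708, -566)) = Mul(1749266, -313274) = -547999556884)
Add(Function('Q')(658), Mul(-1, w)) = Add(Add(Rational(1, 2), 658, Mul(Rational(109, 2), Pow(658, -1))), Mul(-1, -547999556884)) = Add(Add(Rational(1, 2), 658, Mul(Rational(109, 2), Rational(1, 658))), 547999556884) = Add(Add(Rational(1, 2), 658, Rational(109, 1316)), 547999556884) = Add(Rational(866695, 1316), 547999556884) = Rational(721167417726039, 1316)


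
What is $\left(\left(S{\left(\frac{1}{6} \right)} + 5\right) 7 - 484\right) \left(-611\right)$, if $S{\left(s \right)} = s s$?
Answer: $\frac{9871927}{36} \approx 2.7422 \cdot 10^{5}$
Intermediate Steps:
$S{\left(s \right)} = s^{2}$
$\left(\left(S{\left(\frac{1}{6} \right)} + 5\right) 7 - 484\right) \left(-611\right) = \left(\left(\left(\frac{1}{6}\right)^{2} + 5\right) 7 - 484\right) \left(-611\right) = \left(\left(\frac{1}{36} + 5\right) 7 - 484\right) \left(-611\right) = \left(\frac{181}{36} \cdot 7 - 484\right) \left(-611\right) = \left(\frac{1267}{36} - 484\right) \left(-611\right) = \left(- \frac{16157}{36}\right) \left(-611\right) = \frac{9871927}{36}$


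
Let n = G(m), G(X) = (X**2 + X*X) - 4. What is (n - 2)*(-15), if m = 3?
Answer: -180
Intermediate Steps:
G(X) = -4 + 2*X**2 (G(X) = (X**2 + X**2) - 4 = 2*X**2 - 4 = -4 + 2*X**2)
n = 14 (n = -4 + 2*3**2 = -4 + 2*9 = -4 + 18 = 14)
(n - 2)*(-15) = (14 - 2)*(-15) = 12*(-15) = -180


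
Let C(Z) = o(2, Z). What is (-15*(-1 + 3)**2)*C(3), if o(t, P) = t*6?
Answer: -720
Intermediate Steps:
o(t, P) = 6*t
C(Z) = 12 (C(Z) = 6*2 = 12)
(-15*(-1 + 3)**2)*C(3) = -15*(-1 + 3)**2*12 = -15*2**2*12 = -15*4*12 = -60*12 = -720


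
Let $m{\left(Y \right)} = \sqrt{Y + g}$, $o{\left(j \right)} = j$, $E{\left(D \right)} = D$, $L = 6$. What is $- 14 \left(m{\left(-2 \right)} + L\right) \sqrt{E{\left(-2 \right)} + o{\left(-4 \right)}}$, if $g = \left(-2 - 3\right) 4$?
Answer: $28 \sqrt{33} - 84 i \sqrt{6} \approx 160.85 - 205.76 i$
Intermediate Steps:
$g = -20$ ($g = \left(-5\right) 4 = -20$)
$m{\left(Y \right)} = \sqrt{-20 + Y}$ ($m{\left(Y \right)} = \sqrt{Y - 20} = \sqrt{-20 + Y}$)
$- 14 \left(m{\left(-2 \right)} + L\right) \sqrt{E{\left(-2 \right)} + o{\left(-4 \right)}} = - 14 \left(\sqrt{-20 - 2} + 6\right) \sqrt{-2 - 4} = - 14 \left(\sqrt{-22} + 6\right) \sqrt{-6} = - 14 \left(i \sqrt{22} + 6\right) i \sqrt{6} = - 14 \left(6 + i \sqrt{22}\right) i \sqrt{6} = \left(-84 - 14 i \sqrt{22}\right) i \sqrt{6} = i \sqrt{6} \left(-84 - 14 i \sqrt{22}\right)$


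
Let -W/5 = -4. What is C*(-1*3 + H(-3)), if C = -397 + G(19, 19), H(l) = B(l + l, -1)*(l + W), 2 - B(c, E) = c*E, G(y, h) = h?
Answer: 26838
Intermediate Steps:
W = 20 (W = -5*(-4) = 20)
B(c, E) = 2 - E*c (B(c, E) = 2 - c*E = 2 - E*c)
H(l) = (2 + 2*l)*(20 + l) (H(l) = (2 - 1*(-1)*(l + l))*(l + 20) = (2 - 1*(-1)*2*l)*(20 + l) = (2 + 2*l)*(20 + l))
C = -378 (C = -397 + 19 = -378)
C*(-1*3 + H(-3)) = -378*(-1*3 + 2*(1 - 3)*(20 - 3)) = -378*(-3 + 2*(-2)*17) = -378*(-3 - 68) = -378*(-71) = 26838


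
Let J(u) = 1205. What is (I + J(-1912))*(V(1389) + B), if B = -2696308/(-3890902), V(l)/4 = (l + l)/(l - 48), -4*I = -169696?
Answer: 113560111198706/289872199 ≈ 3.9176e+5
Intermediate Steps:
I = 42424 (I = -¼*(-169696) = 42424)
V(l) = 8*l/(-48 + l) (V(l) = 4*((l + l)/(l - 48)) = 4*((2*l)/(-48 + l)) = 4*(2*l/(-48 + l)) = 8*l/(-48 + l))
B = 1348154/1945451 (B = -2696308*(-1/3890902) = 1348154/1945451 ≈ 0.69298)
(I + J(-1912))*(V(1389) + B) = (42424 + 1205)*(8*1389/(-48 + 1389) + 1348154/1945451) = 43629*(8*1389/1341 + 1348154/1945451) = 43629*(8*1389*(1/1341) + 1348154/1945451) = 43629*(3704/447 + 1348154/1945451) = 43629*(7808575342/869616597) = 113560111198706/289872199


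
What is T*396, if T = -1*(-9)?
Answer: 3564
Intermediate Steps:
T = 9
T*396 = 9*396 = 3564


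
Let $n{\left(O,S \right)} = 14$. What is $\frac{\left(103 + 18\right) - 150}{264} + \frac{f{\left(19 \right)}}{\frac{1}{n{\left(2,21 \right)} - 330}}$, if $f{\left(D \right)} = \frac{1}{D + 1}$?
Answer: $- \frac{21001}{1320} \approx -15.91$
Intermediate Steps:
$f{\left(D \right)} = \frac{1}{1 + D}$
$\frac{\left(103 + 18\right) - 150}{264} + \frac{f{\left(19 \right)}}{\frac{1}{n{\left(2,21 \right)} - 330}} = \frac{\left(103 + 18\right) - 150}{264} + \frac{1}{\left(1 + 19\right) \frac{1}{14 - 330}} = \left(121 - 150\right) \frac{1}{264} + \frac{1}{20 \frac{1}{-316}} = \left(-29\right) \frac{1}{264} + \frac{1}{20 \left(- \frac{1}{316}\right)} = - \frac{29}{264} + \frac{1}{20} \left(-316\right) = - \frac{29}{264} - \frac{79}{5} = - \frac{21001}{1320}$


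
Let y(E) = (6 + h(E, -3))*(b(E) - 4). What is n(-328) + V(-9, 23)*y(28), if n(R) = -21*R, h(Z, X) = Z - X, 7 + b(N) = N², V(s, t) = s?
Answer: -250521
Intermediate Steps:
b(N) = -7 + N²
y(E) = (-11 + E²)*(9 + E) (y(E) = (6 + (E - 1*(-3)))*((-7 + E²) - 4) = (6 + (E + 3))*(-11 + E²) = (6 + (3 + E))*(-11 + E²) = (9 + E)*(-11 + E²) = (-11 + E²)*(9 + E))
n(-328) + V(-9, 23)*y(28) = -21*(-328) - 9*(-99 + 28³ - 11*28 + 9*28²) = 6888 - 9*(-99 + 21952 - 308 + 9*784) = 6888 - 9*(-99 + 21952 - 308 + 7056) = 6888 - 9*28601 = 6888 - 257409 = -250521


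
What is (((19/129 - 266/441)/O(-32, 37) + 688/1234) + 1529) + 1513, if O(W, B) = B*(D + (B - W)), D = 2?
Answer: 13359586517099/4390907031 ≈ 3042.6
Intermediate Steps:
O(W, B) = B*(2 + B - W) (O(W, B) = B*(2 + (B - W)) = B*(2 + B - W))
(((19/129 - 266/441)/O(-32, 37) + 688/1234) + 1529) + 1513 = (((19/129 - 266/441)/((37*(2 + 37 - 1*(-32)))) + 688/1234) + 1529) + 1513 = (((19*(1/129) - 266*1/441)/((37*(2 + 37 + 32))) + 688*(1/1234)) + 1529) + 1513 = (((19/129 - 38/63)/((37*71)) + 344/617) + 1529) + 1513 = ((-1235/2709/2627 + 344/617) + 1529) + 1513 = ((-1235/2709*1/2627 + 344/617) + 1529) + 1513 = ((-1235/7116543 + 344/617) + 1529) + 1513 = (2447328797/4390907031 + 1529) + 1513 = 6716144179196/4390907031 + 1513 = 13359586517099/4390907031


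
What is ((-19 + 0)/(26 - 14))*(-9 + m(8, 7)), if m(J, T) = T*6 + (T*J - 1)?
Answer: -418/3 ≈ -139.33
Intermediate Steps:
m(J, T) = -1 + 6*T + J*T (m(J, T) = 6*T + (J*T - 1) = 6*T + (-1 + J*T) = -1 + 6*T + J*T)
((-19 + 0)/(26 - 14))*(-9 + m(8, 7)) = ((-19 + 0)/(26 - 14))*(-9 + (-1 + 6*7 + 8*7)) = (-19/12)*(-9 + (-1 + 42 + 56)) = (-19*1/12)*(-9 + 97) = -19/12*88 = -418/3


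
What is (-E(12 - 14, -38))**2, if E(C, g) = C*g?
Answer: 5776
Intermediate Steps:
(-E(12 - 14, -38))**2 = (-(12 - 14)*(-38))**2 = (-(-2)*(-38))**2 = (-1*76)**2 = (-76)**2 = 5776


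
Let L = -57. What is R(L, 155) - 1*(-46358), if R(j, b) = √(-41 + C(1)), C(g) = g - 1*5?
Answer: 46358 + 3*I*√5 ≈ 46358.0 + 6.7082*I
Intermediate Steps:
C(g) = -5 + g (C(g) = g - 5 = -5 + g)
R(j, b) = 3*I*√5 (R(j, b) = √(-41 + (-5 + 1)) = √(-41 - 4) = √(-45) = 3*I*√5)
R(L, 155) - 1*(-46358) = 3*I*√5 - 1*(-46358) = 3*I*√5 + 46358 = 46358 + 3*I*√5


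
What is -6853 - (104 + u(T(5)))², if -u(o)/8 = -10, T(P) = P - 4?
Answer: -40709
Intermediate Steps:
T(P) = -4 + P
u(o) = 80 (u(o) = -8*(-10) = 80)
-6853 - (104 + u(T(5)))² = -6853 - (104 + 80)² = -6853 - 1*184² = -6853 - 1*33856 = -6853 - 33856 = -40709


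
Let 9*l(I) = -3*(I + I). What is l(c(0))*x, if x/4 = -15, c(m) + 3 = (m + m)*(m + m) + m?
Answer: -120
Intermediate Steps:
c(m) = -3 + m + 4*m² (c(m) = -3 + ((m + m)*(m + m) + m) = -3 + ((2*m)*(2*m) + m) = -3 + (4*m² + m) = -3 + (m + 4*m²) = -3 + m + 4*m²)
l(I) = -2*I/3 (l(I) = (-3*(I + I))/9 = (-6*I)/9 = -2*I/3)
x = -60 (x = 4*(-15) = -60)
l(c(0))*x = -2*(-3 + 0 + 4*0²)/3*(-60) = -2*(-3 + 0 + 4*0)/3*(-60) = -2*(-3 + 0 + 0)/3*(-60) = -⅔*(-3)*(-60) = 2*(-60) = -120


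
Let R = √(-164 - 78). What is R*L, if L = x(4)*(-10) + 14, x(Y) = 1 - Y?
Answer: 484*I*√2 ≈ 684.48*I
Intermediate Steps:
R = 11*I*√2 (R = √(-242) = 11*I*√2 ≈ 15.556*I)
L = 44 (L = (1 - 1*4)*(-10) + 14 = (1 - 4)*(-10) + 14 = -3*(-10) + 14 = 30 + 14 = 44)
R*L = (11*I*√2)*44 = 484*I*√2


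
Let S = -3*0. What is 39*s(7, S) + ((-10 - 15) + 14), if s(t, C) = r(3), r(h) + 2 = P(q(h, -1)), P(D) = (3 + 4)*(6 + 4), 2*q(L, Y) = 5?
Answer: 2641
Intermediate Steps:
q(L, Y) = 5/2 (q(L, Y) = (½)*5 = 5/2)
S = 0
P(D) = 70 (P(D) = 7*10 = 70)
r(h) = 68 (r(h) = -2 + 70 = 68)
s(t, C) = 68
39*s(7, S) + ((-10 - 15) + 14) = 39*68 + ((-10 - 15) + 14) = 2652 + (-25 + 14) = 2652 - 11 = 2641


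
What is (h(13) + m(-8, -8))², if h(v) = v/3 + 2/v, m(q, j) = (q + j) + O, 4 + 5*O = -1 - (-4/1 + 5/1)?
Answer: 6145441/38025 ≈ 161.62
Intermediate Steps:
O = -6/5 (O = -⅘ + (-1 - (-4/1 + 5/1))/5 = -⅘ + (-1 - (-4*1 + 5*1))/5 = -⅘ + (-1 - (-4 + 5))/5 = -⅘ + (-1 - 1*1)/5 = -⅘ + (-1 - 1)/5 = -⅘ + (⅕)*(-2) = -⅘ - ⅖ = -6/5 ≈ -1.2000)
m(q, j) = -6/5 + j + q (m(q, j) = (q + j) - 6/5 = (j + q) - 6/5 = -6/5 + j + q)
h(v) = 2/v + v/3 (h(v) = v*(⅓) + 2/v = v/3 + 2/v = 2/v + v/3)
(h(13) + m(-8, -8))² = ((2/13 + (⅓)*13) + (-6/5 - 8 - 8))² = ((2*(1/13) + 13/3) - 86/5)² = ((2/13 + 13/3) - 86/5)² = (175/39 - 86/5)² = (-2479/195)² = 6145441/38025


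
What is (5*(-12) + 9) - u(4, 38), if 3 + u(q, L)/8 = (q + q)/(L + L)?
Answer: -529/19 ≈ -27.842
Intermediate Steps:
u(q, L) = -24 + 8*q/L (u(q, L) = -24 + 8*((q + q)/(L + L)) = -24 + 8*((2*q)/((2*L))) = -24 + 8*((2*q)*(1/(2*L))) = -24 + 8*(q/L) = -24 + 8*q/L)
(5*(-12) + 9) - u(4, 38) = (5*(-12) + 9) - (-24 + 8*4/38) = (-60 + 9) - (-24 + 8*4*(1/38)) = -51 - (-24 + 16/19) = -51 - 1*(-440/19) = -51 + 440/19 = -529/19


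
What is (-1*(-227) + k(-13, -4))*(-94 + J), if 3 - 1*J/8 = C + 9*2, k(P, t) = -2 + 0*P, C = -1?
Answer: -46350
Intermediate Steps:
k(P, t) = -2 (k(P, t) = -2 + 0 = -2)
J = -112 (J = 24 - 8*(-1 + 9*2) = 24 - 8*(-1 + 18) = 24 - 8*17 = 24 - 136 = -112)
(-1*(-227) + k(-13, -4))*(-94 + J) = (-1*(-227) - 2)*(-94 - 112) = (227 - 2)*(-206) = 225*(-206) = -46350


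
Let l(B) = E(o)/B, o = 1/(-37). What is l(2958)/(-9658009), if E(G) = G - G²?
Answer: 19/19555063380759 ≈ 9.7162e-13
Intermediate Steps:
o = -1/37 ≈ -0.027027
l(B) = -38/(1369*B) (l(B) = (-(1 - 1*(-1/37))/37)/B = (-(1 + 1/37)/37)/B = (-1/37*38/37)/B = -38/(1369*B))
l(2958)/(-9658009) = -38/1369/2958/(-9658009) = -38/1369*1/2958*(-1/9658009) = -19/2024751*(-1/9658009) = 19/19555063380759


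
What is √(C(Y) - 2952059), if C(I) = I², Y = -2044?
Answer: √1225877 ≈ 1107.2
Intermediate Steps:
√(C(Y) - 2952059) = √((-2044)² - 2952059) = √(4177936 - 2952059) = √1225877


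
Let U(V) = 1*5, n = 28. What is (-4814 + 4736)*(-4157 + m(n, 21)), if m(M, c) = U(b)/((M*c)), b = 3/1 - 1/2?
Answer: 31776043/98 ≈ 3.2425e+5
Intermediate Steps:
b = 5/2 (b = 3*1 - 1*½ = 3 - ½ = 5/2 ≈ 2.5000)
U(V) = 5
m(M, c) = 5/(M*c) (m(M, c) = 5/((M*c)) = 5*(1/(M*c)) = 5/(M*c))
(-4814 + 4736)*(-4157 + m(n, 21)) = (-4814 + 4736)*(-4157 + 5/(28*21)) = -78*(-4157 + 5*(1/28)*(1/21)) = -78*(-4157 + 5/588) = -78*(-2444311/588) = 31776043/98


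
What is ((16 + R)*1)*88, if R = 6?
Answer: 1936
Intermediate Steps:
((16 + R)*1)*88 = ((16 + 6)*1)*88 = (22*1)*88 = 22*88 = 1936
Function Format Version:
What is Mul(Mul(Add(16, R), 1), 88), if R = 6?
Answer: 1936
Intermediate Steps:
Mul(Mul(Add(16, R), 1), 88) = Mul(Mul(Add(16, 6), 1), 88) = Mul(Mul(22, 1), 88) = Mul(22, 88) = 1936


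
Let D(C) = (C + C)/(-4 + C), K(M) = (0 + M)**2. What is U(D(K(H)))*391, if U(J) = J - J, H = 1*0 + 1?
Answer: 0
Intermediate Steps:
H = 1 (H = 0 + 1 = 1)
K(M) = M**2
D(C) = 2*C/(-4 + C) (D(C) = (2*C)/(-4 + C) = 2*C/(-4 + C))
U(J) = 0
U(D(K(H)))*391 = 0*391 = 0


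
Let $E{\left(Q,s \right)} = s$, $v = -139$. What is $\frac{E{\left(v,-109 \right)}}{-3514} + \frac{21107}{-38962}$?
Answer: $- \frac{2497255}{4889731} \approx -0.51071$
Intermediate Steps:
$\frac{E{\left(v,-109 \right)}}{-3514} + \frac{21107}{-38962} = - \frac{109}{-3514} + \frac{21107}{-38962} = \left(-109\right) \left(- \frac{1}{3514}\right) + 21107 \left(- \frac{1}{38962}\right) = \frac{109}{3514} - \frac{21107}{38962} = - \frac{2497255}{4889731}$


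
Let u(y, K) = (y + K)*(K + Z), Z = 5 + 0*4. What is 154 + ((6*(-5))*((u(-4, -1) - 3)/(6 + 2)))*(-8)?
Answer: -536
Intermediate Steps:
Z = 5 (Z = 5 + 0 = 5)
u(y, K) = (5 + K)*(K + y) (u(y, K) = (y + K)*(K + 5) = (K + y)*(5 + K) = (5 + K)*(K + y))
154 + ((6*(-5))*((u(-4, -1) - 3)/(6 + 2)))*(-8) = 154 + ((6*(-5))*((((-1)² + 5*(-1) + 5*(-4) - 1*(-4)) - 3)/(6 + 2)))*(-8) = 154 - 30*((1 - 5 - 20 + 4) - 3)/8*(-8) = 154 - 30*(-20 - 3)/8*(-8) = 154 - (-690)/8*(-8) = 154 - 30*(-23/8)*(-8) = 154 + (345/4)*(-8) = 154 - 690 = -536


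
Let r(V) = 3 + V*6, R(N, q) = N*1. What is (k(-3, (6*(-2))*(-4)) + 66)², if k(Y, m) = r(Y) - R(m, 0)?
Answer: 9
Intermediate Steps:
R(N, q) = N
r(V) = 3 + 6*V
k(Y, m) = 3 - m + 6*Y (k(Y, m) = (3 + 6*Y) - m = 3 - m + 6*Y)
(k(-3, (6*(-2))*(-4)) + 66)² = ((3 - 6*(-2)*(-4) + 6*(-3)) + 66)² = ((3 - (-12)*(-4) - 18) + 66)² = ((3 - 1*48 - 18) + 66)² = ((3 - 48 - 18) + 66)² = (-63 + 66)² = 3² = 9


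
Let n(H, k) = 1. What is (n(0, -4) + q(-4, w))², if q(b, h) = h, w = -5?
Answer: 16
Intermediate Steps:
(n(0, -4) + q(-4, w))² = (1 - 5)² = (-4)² = 16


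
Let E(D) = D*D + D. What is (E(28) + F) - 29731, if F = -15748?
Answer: -44667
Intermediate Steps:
E(D) = D + D² (E(D) = D² + D = D + D²)
(E(28) + F) - 29731 = (28*(1 + 28) - 15748) - 29731 = (28*29 - 15748) - 29731 = (812 - 15748) - 29731 = -14936 - 29731 = -44667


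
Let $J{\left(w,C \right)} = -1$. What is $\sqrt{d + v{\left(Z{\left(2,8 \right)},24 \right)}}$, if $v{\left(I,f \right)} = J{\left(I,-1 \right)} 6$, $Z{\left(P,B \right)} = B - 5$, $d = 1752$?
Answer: $3 \sqrt{194} \approx 41.785$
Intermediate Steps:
$Z{\left(P,B \right)} = -5 + B$ ($Z{\left(P,B \right)} = B - 5 = -5 + B$)
$v{\left(I,f \right)} = -6$ ($v{\left(I,f \right)} = \left(-1\right) 6 = -6$)
$\sqrt{d + v{\left(Z{\left(2,8 \right)},24 \right)}} = \sqrt{1752 - 6} = \sqrt{1746} = 3 \sqrt{194}$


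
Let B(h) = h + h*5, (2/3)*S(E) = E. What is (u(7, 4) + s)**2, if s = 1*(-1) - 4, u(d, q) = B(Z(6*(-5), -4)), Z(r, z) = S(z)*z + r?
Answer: 1681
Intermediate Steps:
S(E) = 3*E/2
Z(r, z) = r + 3*z**2/2 (Z(r, z) = (3*z/2)*z + r = 3*z**2/2 + r = r + 3*z**2/2)
B(h) = 6*h (B(h) = h + 5*h = 6*h)
u(d, q) = -36 (u(d, q) = 6*(6*(-5) + (3/2)*(-4)**2) = 6*(-30 + (3/2)*16) = 6*(-30 + 24) = 6*(-6) = -36)
s = -5 (s = -1 - 4 = -5)
(u(7, 4) + s)**2 = (-36 - 5)**2 = (-41)**2 = 1681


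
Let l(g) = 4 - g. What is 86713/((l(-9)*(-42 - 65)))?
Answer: -86713/1391 ≈ -62.339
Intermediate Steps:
86713/((l(-9)*(-42 - 65))) = 86713/(((4 - 1*(-9))*(-42 - 65))) = 86713/(((4 + 9)*(-107))) = 86713/((13*(-107))) = 86713/(-1391) = 86713*(-1/1391) = -86713/1391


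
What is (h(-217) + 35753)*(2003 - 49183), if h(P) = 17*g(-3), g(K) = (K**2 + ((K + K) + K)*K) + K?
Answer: -1713294520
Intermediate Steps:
g(K) = K + 4*K**2 (g(K) = (K**2 + (2*K + K)*K) + K = (K**2 + (3*K)*K) + K = (K**2 + 3*K**2) + K = 4*K**2 + K = K + 4*K**2)
h(P) = 561 (h(P) = 17*(-3*(1 + 4*(-3))) = 17*(-3*(1 - 12)) = 17*(-3*(-11)) = 17*33 = 561)
(h(-217) + 35753)*(2003 - 49183) = (561 + 35753)*(2003 - 49183) = 36314*(-47180) = -1713294520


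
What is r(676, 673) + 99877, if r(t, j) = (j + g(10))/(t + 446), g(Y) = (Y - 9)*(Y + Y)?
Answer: 3395839/34 ≈ 99878.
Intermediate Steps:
g(Y) = 2*Y*(-9 + Y) (g(Y) = (-9 + Y)*(2*Y) = 2*Y*(-9 + Y))
r(t, j) = (20 + j)/(446 + t) (r(t, j) = (j + 2*10*(-9 + 10))/(t + 446) = (j + 2*10*1)/(446 + t) = (j + 20)/(446 + t) = (20 + j)/(446 + t))
r(676, 673) + 99877 = (20 + 673)/(446 + 676) + 99877 = 693/1122 + 99877 = (1/1122)*693 + 99877 = 21/34 + 99877 = 3395839/34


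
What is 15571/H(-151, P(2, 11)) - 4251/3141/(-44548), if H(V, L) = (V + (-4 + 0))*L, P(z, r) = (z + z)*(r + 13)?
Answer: -20173269381/19278592480 ≈ -1.0464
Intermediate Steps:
P(z, r) = 2*z*(13 + r) (P(z, r) = (2*z)*(13 + r) = 2*z*(13 + r))
H(V, L) = L*(-4 + V) (H(V, L) = (V - 4)*L = (-4 + V)*L = L*(-4 + V))
15571/H(-151, P(2, 11)) - 4251/3141/(-44548) = 15571/(((2*2*(13 + 11))*(-4 - 151))) - 4251/3141/(-44548) = 15571/(((2*2*24)*(-155))) - 4251*1/3141*(-1/44548) = 15571/((96*(-155))) - 1417/1047*(-1/44548) = 15571/(-14880) + 1417/46641756 = 15571*(-1/14880) + 1417/46641756 = -15571/14880 + 1417/46641756 = -20173269381/19278592480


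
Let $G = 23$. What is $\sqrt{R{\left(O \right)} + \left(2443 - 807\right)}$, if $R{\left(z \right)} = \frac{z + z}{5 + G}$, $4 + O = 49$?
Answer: $\frac{\sqrt{321286}}{14} \approx 40.487$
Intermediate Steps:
$O = 45$ ($O = -4 + 49 = 45$)
$R{\left(z \right)} = \frac{z}{14}$ ($R{\left(z \right)} = \frac{z + z}{5 + 23} = \frac{2 z}{28} = 2 z \frac{1}{28} = \frac{z}{14}$)
$\sqrt{R{\left(O \right)} + \left(2443 - 807\right)} = \sqrt{\frac{1}{14} \cdot 45 + \left(2443 - 807\right)} = \sqrt{\frac{45}{14} + \left(2443 - 807\right)} = \sqrt{\frac{45}{14} + 1636} = \sqrt{\frac{22949}{14}} = \frac{\sqrt{321286}}{14}$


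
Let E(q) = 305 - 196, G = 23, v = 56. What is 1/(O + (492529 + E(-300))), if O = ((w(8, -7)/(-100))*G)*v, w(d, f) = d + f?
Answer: 25/12315628 ≈ 2.0299e-6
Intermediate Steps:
E(q) = 109
O = -322/25 (O = (((8 - 7)/(-100))*23)*56 = ((1*(-1/100))*23)*56 = -1/100*23*56 = -23/100*56 = -322/25 ≈ -12.880)
1/(O + (492529 + E(-300))) = 1/(-322/25 + (492529 + 109)) = 1/(-322/25 + 492638) = 1/(12315628/25) = 25/12315628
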